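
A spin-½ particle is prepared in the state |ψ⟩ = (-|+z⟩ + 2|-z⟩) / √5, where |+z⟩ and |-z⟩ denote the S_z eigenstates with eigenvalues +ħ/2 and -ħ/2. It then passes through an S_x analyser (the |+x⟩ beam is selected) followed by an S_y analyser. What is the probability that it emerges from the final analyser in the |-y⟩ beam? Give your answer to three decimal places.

First analyser (S_x): P(|+x⟩) = |⟨+x|ψ⟩|² = 1/10.
After stage 1 the state is |+x⟩; P(|-y⟩) = |⟨-y|+x⟩|² = 1/2.
Joint probability = 1/10 × 1/2 = 0.050.

0.050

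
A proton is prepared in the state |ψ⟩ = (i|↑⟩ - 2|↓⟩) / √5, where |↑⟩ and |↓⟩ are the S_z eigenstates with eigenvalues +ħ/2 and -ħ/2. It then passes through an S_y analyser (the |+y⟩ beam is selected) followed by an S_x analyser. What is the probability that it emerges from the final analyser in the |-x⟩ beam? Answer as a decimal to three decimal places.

0.450

First analyser (S_y): P(|+y⟩) = |⟨+y|ψ⟩|² = 9/10.
After stage 1 the state is |+y⟩; P(|-x⟩) = |⟨-x|+y⟩|² = 1/2.
Joint probability = 9/10 × 1/2 = 0.450.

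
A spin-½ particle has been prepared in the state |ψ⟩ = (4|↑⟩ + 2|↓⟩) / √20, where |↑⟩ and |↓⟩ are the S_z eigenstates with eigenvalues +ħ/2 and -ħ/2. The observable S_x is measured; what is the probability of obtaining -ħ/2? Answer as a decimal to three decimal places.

0.100

|-x⟩ = (|↑⟩ - |↓⟩)/√2, so ⟨-x|ψ⟩ = (2) / (√2·√20).
P = |2|² / 40 = 4/40.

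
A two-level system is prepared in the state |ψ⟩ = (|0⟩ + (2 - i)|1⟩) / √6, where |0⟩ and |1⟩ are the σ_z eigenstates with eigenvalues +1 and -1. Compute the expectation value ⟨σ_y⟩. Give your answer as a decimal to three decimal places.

-0.333

⟨σ_y⟩ = 2 Im(a* b)/(|a|²+|b|²) with a = 1, b = (2 - i).
a* b = (2 - i), so ⟨σ_y⟩ = -2/6.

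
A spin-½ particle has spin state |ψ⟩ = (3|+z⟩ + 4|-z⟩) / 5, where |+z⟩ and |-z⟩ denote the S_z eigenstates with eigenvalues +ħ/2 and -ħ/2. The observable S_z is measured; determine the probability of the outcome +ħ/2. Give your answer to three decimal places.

0.360

The +ħ/2 outcome corresponds to |+z⟩. Its amplitude in |ψ⟩ is 3/5.
P = |3|² / 25 = 9/25.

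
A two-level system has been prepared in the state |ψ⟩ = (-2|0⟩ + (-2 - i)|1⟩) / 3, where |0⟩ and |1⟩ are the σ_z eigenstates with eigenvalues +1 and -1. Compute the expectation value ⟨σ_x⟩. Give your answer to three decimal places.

⟨σ_x⟩ = 2 Re(a* b)/(|a|²+|b|²) with a = -2, b = (-2 - i).
a* b = (4 + 2i), so ⟨σ_x⟩ = 8/9.

0.889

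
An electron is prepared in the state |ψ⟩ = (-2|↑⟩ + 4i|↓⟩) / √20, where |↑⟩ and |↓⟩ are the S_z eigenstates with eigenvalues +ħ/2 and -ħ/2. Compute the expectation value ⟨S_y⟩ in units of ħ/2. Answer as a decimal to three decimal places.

⟨σ_y⟩ = 2 Im(a* b)/(|a|²+|b|²) with a = -2, b = 4i.
a* b = -8i, so ⟨σ_y⟩ = -16/20.
⟨S_y⟩ = (ħ/2)·⟨σ_y⟩.

-0.800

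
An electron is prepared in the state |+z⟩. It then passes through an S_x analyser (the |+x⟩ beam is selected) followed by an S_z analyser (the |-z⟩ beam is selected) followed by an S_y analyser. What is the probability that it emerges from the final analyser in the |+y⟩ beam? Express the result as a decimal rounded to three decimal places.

First analyser (S_x): from |+z⟩, P(|+x⟩) = 1/2.
After stage 1 the state is |+x⟩; P(|-z⟩) = |⟨-z|+x⟩|² = 1/2.
After stage 2 the state is |-z⟩; P(|+y⟩) = |⟨+y|-z⟩|² = 1/2.
Joint probability = 1/2 × 1/2 × 1/2 = 0.125.

0.125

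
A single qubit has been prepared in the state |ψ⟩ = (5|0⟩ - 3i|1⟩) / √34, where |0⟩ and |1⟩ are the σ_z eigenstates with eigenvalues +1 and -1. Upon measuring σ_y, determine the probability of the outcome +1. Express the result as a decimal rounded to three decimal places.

0.059

|+y⟩ = (|0⟩ + i|1⟩)/√2, so ⟨+y|ψ⟩ = (2) / (√2·√34).
P = |2|² / 68 = 4/68.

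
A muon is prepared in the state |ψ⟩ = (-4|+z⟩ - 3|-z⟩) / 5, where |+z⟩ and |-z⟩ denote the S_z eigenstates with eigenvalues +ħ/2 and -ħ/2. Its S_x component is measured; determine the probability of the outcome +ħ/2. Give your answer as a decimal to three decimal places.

|+x⟩ = (|+z⟩ + |-z⟩)/√2, so ⟨+x|ψ⟩ = (-7) / (√2·5).
P = |-7|² / 50 = 49/50.

0.980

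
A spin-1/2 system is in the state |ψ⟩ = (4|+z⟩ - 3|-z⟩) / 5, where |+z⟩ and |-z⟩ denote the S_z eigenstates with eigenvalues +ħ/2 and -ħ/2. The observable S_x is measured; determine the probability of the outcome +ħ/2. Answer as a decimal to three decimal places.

|+x⟩ = (|+z⟩ + |-z⟩)/√2, so ⟨+x|ψ⟩ = (1) / (√2·5).
P = |1|² / 50 = 1/50.

0.020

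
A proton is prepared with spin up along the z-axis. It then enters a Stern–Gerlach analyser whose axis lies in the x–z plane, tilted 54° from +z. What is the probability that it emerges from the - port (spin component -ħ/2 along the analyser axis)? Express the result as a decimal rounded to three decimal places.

For spin-½, the probability of finding spin-up along an axis at angle θ to the initial spin direction is cos²(θ/2); spin-down is sin²(θ/2).
θ = 54°, so P = sin²(27°) ≈ 0.206.

0.206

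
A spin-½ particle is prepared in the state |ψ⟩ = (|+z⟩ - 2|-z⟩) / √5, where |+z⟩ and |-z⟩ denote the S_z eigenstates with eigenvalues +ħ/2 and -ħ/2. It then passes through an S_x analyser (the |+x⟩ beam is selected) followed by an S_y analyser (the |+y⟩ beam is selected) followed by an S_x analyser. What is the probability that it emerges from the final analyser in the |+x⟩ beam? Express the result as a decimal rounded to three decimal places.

0.025

First analyser (S_x): P(|+x⟩) = |⟨+x|ψ⟩|² = 1/10.
After stage 1 the state is |+x⟩; P(|+y⟩) = |⟨+y|+x⟩|² = 1/2.
After stage 2 the state is |+y⟩; P(|+x⟩) = |⟨+x|+y⟩|² = 1/2.
Joint probability = 1/10 × 1/2 × 1/2 = 0.025.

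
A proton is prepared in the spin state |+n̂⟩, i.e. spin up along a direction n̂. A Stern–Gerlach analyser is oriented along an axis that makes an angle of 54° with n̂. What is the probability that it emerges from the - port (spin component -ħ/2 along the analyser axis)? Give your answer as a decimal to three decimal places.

For spin-½, the probability of finding spin-up along an axis at angle θ to the initial spin direction is cos²(θ/2); spin-down is sin²(θ/2).
θ = 54°, so P = sin²(27°) ≈ 0.206.

0.206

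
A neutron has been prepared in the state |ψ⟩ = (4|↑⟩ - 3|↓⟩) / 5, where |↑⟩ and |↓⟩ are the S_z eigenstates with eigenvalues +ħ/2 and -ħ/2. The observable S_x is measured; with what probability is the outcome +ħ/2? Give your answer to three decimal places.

0.020

|+x⟩ = (|↑⟩ + |↓⟩)/√2, so ⟨+x|ψ⟩ = (1) / (√2·5).
P = |1|² / 50 = 1/50.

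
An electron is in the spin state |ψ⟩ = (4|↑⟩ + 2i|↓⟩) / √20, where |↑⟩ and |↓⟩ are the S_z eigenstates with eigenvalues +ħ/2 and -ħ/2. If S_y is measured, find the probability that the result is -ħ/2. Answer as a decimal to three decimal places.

|-y⟩ = (|↑⟩ - i|↓⟩)/√2, so ⟨-y|ψ⟩ = (2) / (√2·√20).
P = |2|² / 40 = 4/40.

0.100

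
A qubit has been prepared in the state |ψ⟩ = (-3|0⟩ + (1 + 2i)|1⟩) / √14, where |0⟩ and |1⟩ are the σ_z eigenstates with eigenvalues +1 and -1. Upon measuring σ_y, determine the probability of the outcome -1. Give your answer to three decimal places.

|-y⟩ = (|0⟩ - i|1⟩)/√2, so ⟨-y|ψ⟩ = (-5 + i) / (√2·√14).
P = |-5 + i|² / 28 = 26/28.

0.929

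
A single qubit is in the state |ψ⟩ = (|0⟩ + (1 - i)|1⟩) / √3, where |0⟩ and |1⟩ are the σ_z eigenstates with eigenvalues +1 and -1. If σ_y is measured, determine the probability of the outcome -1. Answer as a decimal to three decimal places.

0.833

|-y⟩ = (|0⟩ - i|1⟩)/√2, so ⟨-y|ψ⟩ = (2 + i) / (√2·√3).
P = |2 + i|² / 6 = 5/6.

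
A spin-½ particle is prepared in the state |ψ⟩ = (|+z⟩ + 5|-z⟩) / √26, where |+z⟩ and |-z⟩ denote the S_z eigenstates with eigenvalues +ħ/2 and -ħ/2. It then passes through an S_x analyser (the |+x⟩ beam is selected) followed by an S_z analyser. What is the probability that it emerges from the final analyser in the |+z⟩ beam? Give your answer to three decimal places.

First analyser (S_x): P(|+x⟩) = |⟨+x|ψ⟩|² = 36/52.
After stage 1 the state is |+x⟩; P(|+z⟩) = |⟨+z|+x⟩|² = 1/2.
Joint probability = 36/52 × 1/2 = 0.346.

0.346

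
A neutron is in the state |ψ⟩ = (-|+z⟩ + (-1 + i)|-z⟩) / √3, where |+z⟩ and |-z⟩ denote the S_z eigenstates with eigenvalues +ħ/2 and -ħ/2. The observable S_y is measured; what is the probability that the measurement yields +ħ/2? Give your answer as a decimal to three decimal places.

0.167

|+y⟩ = (|+z⟩ + i|-z⟩)/√2, so ⟨+y|ψ⟩ = (i) / (√2·√3).
P = |i|² / 6 = 1/6.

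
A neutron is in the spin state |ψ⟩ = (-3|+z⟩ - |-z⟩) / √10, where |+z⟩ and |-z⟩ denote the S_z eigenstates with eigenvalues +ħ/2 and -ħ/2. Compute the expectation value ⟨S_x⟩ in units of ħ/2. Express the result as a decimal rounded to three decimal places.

⟨σ_x⟩ = 2 Re(a* b)/(|a|²+|b|²) with a = -3, b = -1.
a* b = 3, so ⟨σ_x⟩ = 6/10.
⟨S_x⟩ = (ħ/2)·⟨σ_x⟩.

0.600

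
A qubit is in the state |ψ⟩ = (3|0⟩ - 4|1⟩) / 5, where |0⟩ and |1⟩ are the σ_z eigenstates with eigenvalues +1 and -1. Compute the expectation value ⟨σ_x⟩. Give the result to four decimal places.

⟨σ_x⟩ = 2 Re(a* b)/(|a|²+|b|²) with a = 3, b = -4.
a* b = -12, so ⟨σ_x⟩ = -24/25.

-0.9600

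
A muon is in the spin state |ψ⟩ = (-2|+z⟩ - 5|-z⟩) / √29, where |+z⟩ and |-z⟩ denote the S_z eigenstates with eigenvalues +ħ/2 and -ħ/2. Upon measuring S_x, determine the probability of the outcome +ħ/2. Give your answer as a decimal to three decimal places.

|+x⟩ = (|+z⟩ + |-z⟩)/√2, so ⟨+x|ψ⟩ = (-7) / (√2·√29).
P = |-7|² / 58 = 49/58.

0.845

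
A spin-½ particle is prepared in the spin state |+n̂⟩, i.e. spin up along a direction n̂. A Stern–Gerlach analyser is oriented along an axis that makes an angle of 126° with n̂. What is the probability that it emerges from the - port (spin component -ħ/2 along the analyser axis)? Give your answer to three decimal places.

0.794

For spin-½, the probability of finding spin-up along an axis at angle θ to the initial spin direction is cos²(θ/2); spin-down is sin²(θ/2).
θ = 126°, so P = sin²(63°) ≈ 0.794.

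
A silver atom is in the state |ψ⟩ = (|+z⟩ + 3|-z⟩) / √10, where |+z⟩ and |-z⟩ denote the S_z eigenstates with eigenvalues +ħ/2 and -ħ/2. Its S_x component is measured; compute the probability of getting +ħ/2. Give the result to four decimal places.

|+x⟩ = (|+z⟩ + |-z⟩)/√2, so ⟨+x|ψ⟩ = (4) / (√2·√10).
P = |4|² / 20 = 16/20.

0.8000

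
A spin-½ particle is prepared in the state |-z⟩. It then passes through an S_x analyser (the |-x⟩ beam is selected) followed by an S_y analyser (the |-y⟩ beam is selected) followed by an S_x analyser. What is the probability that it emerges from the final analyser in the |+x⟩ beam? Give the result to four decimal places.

0.1250

First analyser (S_x): from |-z⟩, P(|-x⟩) = 1/2.
After stage 1 the state is |-x⟩; P(|-y⟩) = |⟨-y|-x⟩|² = 1/2.
After stage 2 the state is |-y⟩; P(|+x⟩) = |⟨+x|-y⟩|² = 1/2.
Joint probability = 1/2 × 1/2 × 1/2 = 0.1250.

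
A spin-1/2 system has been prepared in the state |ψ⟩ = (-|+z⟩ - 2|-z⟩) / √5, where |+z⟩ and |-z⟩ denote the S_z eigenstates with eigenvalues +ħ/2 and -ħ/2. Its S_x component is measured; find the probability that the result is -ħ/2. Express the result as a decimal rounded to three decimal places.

|-x⟩ = (|+z⟩ - |-z⟩)/√2, so ⟨-x|ψ⟩ = (1) / (√2·√5).
P = |1|² / 10 = 1/10.

0.100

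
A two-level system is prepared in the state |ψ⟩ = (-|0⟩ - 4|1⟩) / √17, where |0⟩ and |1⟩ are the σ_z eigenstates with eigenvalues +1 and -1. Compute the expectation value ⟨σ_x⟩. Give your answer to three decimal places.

0.471

⟨σ_x⟩ = 2 Re(a* b)/(|a|²+|b|²) with a = -1, b = -4.
a* b = 4, so ⟨σ_x⟩ = 8/17.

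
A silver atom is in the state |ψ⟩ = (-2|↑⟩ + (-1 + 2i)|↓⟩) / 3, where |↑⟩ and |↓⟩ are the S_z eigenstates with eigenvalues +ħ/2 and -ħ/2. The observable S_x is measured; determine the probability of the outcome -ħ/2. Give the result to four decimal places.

0.2778

|-x⟩ = (|↑⟩ - |↓⟩)/√2, so ⟨-x|ψ⟩ = (-1 - 2i) / (√2·3).
P = |-1 - 2i|² / 18 = 5/18.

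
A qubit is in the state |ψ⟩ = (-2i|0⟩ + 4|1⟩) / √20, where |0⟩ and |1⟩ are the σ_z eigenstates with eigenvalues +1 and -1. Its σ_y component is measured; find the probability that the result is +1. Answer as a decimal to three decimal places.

0.900

|+y⟩ = (|0⟩ + i|1⟩)/√2, so ⟨+y|ψ⟩ = (-6i) / (√2·√20).
P = |-6i|² / 40 = 36/40.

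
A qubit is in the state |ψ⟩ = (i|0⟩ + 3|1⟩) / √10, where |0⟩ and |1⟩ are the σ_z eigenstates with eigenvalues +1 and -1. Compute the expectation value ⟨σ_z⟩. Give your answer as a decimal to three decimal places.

-0.800

⟨σ_z⟩ = |a|² - |b|² divided by |a|²+|b|², with a, b the |0⟩, |1⟩ amplitudes.
= (1 - 9)/10 = -8/10.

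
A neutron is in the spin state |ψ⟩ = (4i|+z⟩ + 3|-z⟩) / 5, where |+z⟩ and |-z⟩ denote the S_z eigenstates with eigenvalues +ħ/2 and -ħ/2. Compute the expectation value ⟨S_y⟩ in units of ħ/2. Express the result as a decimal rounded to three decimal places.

-0.960

⟨σ_y⟩ = 2 Im(a* b)/(|a|²+|b|²) with a = 4i, b = 3.
a* b = -12i, so ⟨σ_y⟩ = -24/25.
⟨S_y⟩ = (ħ/2)·⟨σ_y⟩.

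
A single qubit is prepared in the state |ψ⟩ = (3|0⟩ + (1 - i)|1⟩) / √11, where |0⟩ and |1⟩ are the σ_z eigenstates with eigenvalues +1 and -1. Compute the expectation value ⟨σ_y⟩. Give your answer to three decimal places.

-0.545

⟨σ_y⟩ = 2 Im(a* b)/(|a|²+|b|²) with a = 3, b = (1 - i).
a* b = (3 - 3i), so ⟨σ_y⟩ = -6/11.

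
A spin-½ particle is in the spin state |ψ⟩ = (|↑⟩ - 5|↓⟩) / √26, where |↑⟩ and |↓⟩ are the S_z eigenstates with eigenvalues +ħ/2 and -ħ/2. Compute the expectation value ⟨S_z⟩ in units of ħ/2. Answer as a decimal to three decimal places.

-0.923

⟨σ_z⟩ = |a|² - |b|² divided by |a|²+|b|², with a, b the |↑⟩, |↓⟩ amplitudes.
= (1 - 25)/26 = -24/26.
⟨S_z⟩ = (ħ/2)·⟨σ_z⟩.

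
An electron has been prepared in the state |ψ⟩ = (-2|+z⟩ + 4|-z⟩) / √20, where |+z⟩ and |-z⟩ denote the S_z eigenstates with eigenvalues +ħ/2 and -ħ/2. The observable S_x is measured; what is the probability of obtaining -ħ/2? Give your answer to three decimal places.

0.900

|-x⟩ = (|+z⟩ - |-z⟩)/√2, so ⟨-x|ψ⟩ = (-6) / (√2·√20).
P = |-6|² / 40 = 36/40.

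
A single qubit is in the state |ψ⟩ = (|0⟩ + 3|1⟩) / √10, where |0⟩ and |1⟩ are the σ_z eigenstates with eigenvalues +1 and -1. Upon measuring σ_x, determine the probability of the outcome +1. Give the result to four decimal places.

|+x⟩ = (|0⟩ + |1⟩)/√2, so ⟨+x|ψ⟩ = (4) / (√2·√10).
P = |4|² / 20 = 16/20.

0.8000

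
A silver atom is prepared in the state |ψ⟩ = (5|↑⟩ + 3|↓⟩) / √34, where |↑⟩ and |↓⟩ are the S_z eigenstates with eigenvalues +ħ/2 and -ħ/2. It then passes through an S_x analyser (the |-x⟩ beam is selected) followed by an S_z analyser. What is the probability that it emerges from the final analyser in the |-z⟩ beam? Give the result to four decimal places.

First analyser (S_x): P(|-x⟩) = |⟨-x|ψ⟩|² = 4/68.
After stage 1 the state is |-x⟩; P(|-z⟩) = |⟨-z|-x⟩|² = 1/2.
Joint probability = 4/68 × 1/2 = 0.0294.

0.0294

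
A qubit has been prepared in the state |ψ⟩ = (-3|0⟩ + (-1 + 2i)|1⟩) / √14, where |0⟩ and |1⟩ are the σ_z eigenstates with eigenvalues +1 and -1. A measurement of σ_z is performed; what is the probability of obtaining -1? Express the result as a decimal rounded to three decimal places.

The -1 outcome corresponds to |1⟩. Its amplitude in |ψ⟩ is (-1 + 2i)/√14.
P = |-1 + 2i|² / 14 = 5/14.

0.357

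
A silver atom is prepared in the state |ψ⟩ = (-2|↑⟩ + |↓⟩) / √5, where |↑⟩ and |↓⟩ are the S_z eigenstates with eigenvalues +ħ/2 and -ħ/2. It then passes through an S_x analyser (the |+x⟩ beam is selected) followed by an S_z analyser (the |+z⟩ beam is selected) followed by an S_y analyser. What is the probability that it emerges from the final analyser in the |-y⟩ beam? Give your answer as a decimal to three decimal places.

First analyser (S_x): P(|+x⟩) = |⟨+x|ψ⟩|² = 1/10.
After stage 1 the state is |+x⟩; P(|+z⟩) = |⟨+z|+x⟩|² = 1/2.
After stage 2 the state is |+z⟩; P(|-y⟩) = |⟨-y|+z⟩|² = 1/2.
Joint probability = 1/10 × 1/2 × 1/2 = 0.025.

0.025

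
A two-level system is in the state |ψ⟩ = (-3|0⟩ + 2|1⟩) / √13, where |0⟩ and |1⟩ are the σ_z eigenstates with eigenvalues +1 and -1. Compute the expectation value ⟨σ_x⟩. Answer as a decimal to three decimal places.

-0.923

⟨σ_x⟩ = 2 Re(a* b)/(|a|²+|b|²) with a = -3, b = 2.
a* b = -6, so ⟨σ_x⟩ = -12/13.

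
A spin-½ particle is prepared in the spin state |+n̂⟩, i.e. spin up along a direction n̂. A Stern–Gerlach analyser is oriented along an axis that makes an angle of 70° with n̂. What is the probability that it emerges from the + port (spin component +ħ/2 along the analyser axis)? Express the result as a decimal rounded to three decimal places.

0.671

For spin-½, the probability of finding spin-up along an axis at angle θ to the initial spin direction is cos²(θ/2); spin-down is sin²(θ/2).
θ = 70°, so P = cos²(35°) ≈ 0.671.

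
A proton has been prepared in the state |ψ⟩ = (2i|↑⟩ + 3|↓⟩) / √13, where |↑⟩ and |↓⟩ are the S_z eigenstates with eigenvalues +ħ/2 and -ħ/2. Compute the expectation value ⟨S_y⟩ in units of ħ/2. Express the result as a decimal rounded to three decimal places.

⟨σ_y⟩ = 2 Im(a* b)/(|a|²+|b|²) with a = 2i, b = 3.
a* b = -6i, so ⟨σ_y⟩ = -12/13.
⟨S_y⟩ = (ħ/2)·⟨σ_y⟩.

-0.923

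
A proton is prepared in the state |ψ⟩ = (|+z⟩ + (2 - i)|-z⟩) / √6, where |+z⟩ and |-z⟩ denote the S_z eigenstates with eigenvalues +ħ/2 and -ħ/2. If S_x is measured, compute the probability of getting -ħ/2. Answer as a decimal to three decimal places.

0.167

|-x⟩ = (|+z⟩ - |-z⟩)/√2, so ⟨-x|ψ⟩ = (-1 + i) / (√2·√6).
P = |-1 + i|² / 12 = 2/12.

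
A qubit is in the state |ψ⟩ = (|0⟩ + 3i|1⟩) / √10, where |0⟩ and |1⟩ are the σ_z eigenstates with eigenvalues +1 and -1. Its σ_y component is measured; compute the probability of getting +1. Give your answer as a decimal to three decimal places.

0.800

|+y⟩ = (|0⟩ + i|1⟩)/√2, so ⟨+y|ψ⟩ = (4) / (√2·√10).
P = |4|² / 20 = 16/20.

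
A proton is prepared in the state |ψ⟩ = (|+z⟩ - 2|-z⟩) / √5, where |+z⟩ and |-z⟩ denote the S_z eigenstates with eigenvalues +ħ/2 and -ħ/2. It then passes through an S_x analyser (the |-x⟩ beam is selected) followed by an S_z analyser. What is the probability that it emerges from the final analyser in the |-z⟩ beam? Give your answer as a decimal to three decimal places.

First analyser (S_x): P(|-x⟩) = |⟨-x|ψ⟩|² = 9/10.
After stage 1 the state is |-x⟩; P(|-z⟩) = |⟨-z|-x⟩|² = 1/2.
Joint probability = 9/10 × 1/2 = 0.450.

0.450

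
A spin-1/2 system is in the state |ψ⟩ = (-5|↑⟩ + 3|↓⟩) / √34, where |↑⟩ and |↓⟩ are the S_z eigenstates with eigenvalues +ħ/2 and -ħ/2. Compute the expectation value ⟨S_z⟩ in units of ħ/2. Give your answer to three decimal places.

⟨σ_z⟩ = |a|² - |b|² divided by |a|²+|b|², with a, b the |↑⟩, |↓⟩ amplitudes.
= (25 - 9)/34 = 16/34.
⟨S_z⟩ = (ħ/2)·⟨σ_z⟩.

0.471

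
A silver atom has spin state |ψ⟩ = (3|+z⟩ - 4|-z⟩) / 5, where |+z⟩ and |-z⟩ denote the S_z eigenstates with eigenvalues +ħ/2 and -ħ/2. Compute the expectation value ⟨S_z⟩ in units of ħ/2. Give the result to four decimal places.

-0.2800

⟨σ_z⟩ = |a|² - |b|² divided by |a|²+|b|², with a, b the |+z⟩, |-z⟩ amplitudes.
= (9 - 16)/25 = -7/25.
⟨S_z⟩ = (ħ/2)·⟨σ_z⟩.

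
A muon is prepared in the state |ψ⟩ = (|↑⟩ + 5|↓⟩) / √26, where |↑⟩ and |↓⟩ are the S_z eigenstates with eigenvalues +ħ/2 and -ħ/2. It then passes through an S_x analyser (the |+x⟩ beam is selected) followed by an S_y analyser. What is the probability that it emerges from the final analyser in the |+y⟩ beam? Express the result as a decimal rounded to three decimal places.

0.346

First analyser (S_x): P(|+x⟩) = |⟨+x|ψ⟩|² = 36/52.
After stage 1 the state is |+x⟩; P(|+y⟩) = |⟨+y|+x⟩|² = 1/2.
Joint probability = 36/52 × 1/2 = 0.346.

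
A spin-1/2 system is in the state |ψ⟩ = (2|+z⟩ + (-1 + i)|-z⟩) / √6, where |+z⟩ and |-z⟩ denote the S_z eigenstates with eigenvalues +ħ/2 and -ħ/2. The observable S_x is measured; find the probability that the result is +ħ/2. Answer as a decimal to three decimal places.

|+x⟩ = (|+z⟩ + |-z⟩)/√2, so ⟨+x|ψ⟩ = (1 + i) / (√2·√6).
P = |1 + i|² / 12 = 2/12.

0.167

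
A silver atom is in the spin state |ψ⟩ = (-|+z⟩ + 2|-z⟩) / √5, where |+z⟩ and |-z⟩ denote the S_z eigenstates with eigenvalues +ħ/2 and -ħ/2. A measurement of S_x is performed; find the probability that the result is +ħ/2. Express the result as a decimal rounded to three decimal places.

0.100

|+x⟩ = (|+z⟩ + |-z⟩)/√2, so ⟨+x|ψ⟩ = (1) / (√2·√5).
P = |1|² / 10 = 1/10.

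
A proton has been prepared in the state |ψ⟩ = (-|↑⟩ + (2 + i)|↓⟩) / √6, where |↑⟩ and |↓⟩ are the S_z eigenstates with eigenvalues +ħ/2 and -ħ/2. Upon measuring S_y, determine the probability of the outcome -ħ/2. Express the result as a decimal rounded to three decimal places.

0.667

|-y⟩ = (|↑⟩ - i|↓⟩)/√2, so ⟨-y|ψ⟩ = (-2 + 2i) / (√2·√6).
P = |-2 + 2i|² / 12 = 8/12.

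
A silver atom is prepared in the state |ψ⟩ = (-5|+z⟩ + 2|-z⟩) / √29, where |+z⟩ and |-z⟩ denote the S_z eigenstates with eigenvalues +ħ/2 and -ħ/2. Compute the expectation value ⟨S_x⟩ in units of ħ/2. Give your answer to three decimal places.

-0.690

⟨σ_x⟩ = 2 Re(a* b)/(|a|²+|b|²) with a = -5, b = 2.
a* b = -10, so ⟨σ_x⟩ = -20/29.
⟨S_x⟩ = (ħ/2)·⟨σ_x⟩.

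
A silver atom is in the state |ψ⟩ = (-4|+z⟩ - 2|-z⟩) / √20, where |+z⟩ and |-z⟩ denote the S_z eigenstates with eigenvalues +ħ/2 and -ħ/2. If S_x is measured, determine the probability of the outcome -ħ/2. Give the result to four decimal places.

|-x⟩ = (|+z⟩ - |-z⟩)/√2, so ⟨-x|ψ⟩ = (-2) / (√2·√20).
P = |-2|² / 40 = 4/40.

0.1000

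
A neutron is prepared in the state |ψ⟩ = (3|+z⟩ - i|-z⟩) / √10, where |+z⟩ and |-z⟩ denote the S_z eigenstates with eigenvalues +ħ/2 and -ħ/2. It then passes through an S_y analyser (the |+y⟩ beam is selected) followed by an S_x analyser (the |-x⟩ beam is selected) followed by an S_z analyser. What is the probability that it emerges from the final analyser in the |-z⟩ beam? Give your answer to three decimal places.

First analyser (S_y): P(|+y⟩) = |⟨+y|ψ⟩|² = 4/20.
After stage 1 the state is |+y⟩; P(|-x⟩) = |⟨-x|+y⟩|² = 1/2.
After stage 2 the state is |-x⟩; P(|-z⟩) = |⟨-z|-x⟩|² = 1/2.
Joint probability = 4/20 × 1/2 × 1/2 = 0.050.

0.050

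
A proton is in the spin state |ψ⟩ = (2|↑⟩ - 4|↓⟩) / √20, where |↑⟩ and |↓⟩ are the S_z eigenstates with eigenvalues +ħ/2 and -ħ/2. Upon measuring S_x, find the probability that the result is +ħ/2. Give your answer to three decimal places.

|+x⟩ = (|↑⟩ + |↓⟩)/√2, so ⟨+x|ψ⟩ = (-2) / (√2·√20).
P = |-2|² / 40 = 4/40.

0.100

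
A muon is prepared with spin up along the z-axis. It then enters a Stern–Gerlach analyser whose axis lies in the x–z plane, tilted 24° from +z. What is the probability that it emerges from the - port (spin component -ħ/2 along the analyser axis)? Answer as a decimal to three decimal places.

0.043

For spin-½, the probability of finding spin-up along an axis at angle θ to the initial spin direction is cos²(θ/2); spin-down is sin²(θ/2).
θ = 24°, so P = sin²(12°) ≈ 0.043.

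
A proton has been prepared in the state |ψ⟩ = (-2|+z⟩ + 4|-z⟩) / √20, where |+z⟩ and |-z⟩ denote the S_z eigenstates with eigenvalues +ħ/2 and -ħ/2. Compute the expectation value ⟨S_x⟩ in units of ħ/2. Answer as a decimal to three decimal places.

⟨σ_x⟩ = 2 Re(a* b)/(|a|²+|b|²) with a = -2, b = 4.
a* b = -8, so ⟨σ_x⟩ = -16/20.
⟨S_x⟩ = (ħ/2)·⟨σ_x⟩.

-0.800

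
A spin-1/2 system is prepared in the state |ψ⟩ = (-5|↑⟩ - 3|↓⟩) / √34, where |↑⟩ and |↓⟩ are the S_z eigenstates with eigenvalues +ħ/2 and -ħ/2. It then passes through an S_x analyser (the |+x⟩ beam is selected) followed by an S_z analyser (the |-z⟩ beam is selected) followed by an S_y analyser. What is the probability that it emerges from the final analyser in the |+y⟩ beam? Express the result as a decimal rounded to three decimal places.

0.235

First analyser (S_x): P(|+x⟩) = |⟨+x|ψ⟩|² = 64/68.
After stage 1 the state is |+x⟩; P(|-z⟩) = |⟨-z|+x⟩|² = 1/2.
After stage 2 the state is |-z⟩; P(|+y⟩) = |⟨+y|-z⟩|² = 1/2.
Joint probability = 64/68 × 1/2 × 1/2 = 0.235.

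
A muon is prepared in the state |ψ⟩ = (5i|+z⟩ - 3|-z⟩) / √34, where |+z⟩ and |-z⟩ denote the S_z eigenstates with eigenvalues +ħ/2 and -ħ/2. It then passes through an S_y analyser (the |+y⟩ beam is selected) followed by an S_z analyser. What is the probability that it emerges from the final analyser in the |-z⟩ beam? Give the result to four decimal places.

First analyser (S_y): P(|+y⟩) = |⟨+y|ψ⟩|² = 64/68.
After stage 1 the state is |+y⟩; P(|-z⟩) = |⟨-z|+y⟩|² = 1/2.
Joint probability = 64/68 × 1/2 = 0.4706.

0.4706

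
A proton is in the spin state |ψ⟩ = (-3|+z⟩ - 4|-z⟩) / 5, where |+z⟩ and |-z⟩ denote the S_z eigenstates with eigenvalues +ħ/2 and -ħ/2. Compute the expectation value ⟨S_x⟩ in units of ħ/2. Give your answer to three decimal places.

0.960

⟨σ_x⟩ = 2 Re(a* b)/(|a|²+|b|²) with a = -3, b = -4.
a* b = 12, so ⟨σ_x⟩ = 24/25.
⟨S_x⟩ = (ħ/2)·⟨σ_x⟩.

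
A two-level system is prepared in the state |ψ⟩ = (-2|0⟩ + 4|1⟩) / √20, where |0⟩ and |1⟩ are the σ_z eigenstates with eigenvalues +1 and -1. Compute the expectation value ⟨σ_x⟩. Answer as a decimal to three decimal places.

-0.800

⟨σ_x⟩ = 2 Re(a* b)/(|a|²+|b|²) with a = -2, b = 4.
a* b = -8, so ⟨σ_x⟩ = -16/20.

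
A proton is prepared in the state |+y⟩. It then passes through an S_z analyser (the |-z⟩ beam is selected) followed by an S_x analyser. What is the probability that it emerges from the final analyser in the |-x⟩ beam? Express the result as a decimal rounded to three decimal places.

0.250

First analyser (S_z): from |+y⟩, P(|-z⟩) = 1/2.
After stage 1 the state is |-z⟩; P(|-x⟩) = |⟨-x|-z⟩|² = 1/2.
Joint probability = 1/2 × 1/2 = 0.250.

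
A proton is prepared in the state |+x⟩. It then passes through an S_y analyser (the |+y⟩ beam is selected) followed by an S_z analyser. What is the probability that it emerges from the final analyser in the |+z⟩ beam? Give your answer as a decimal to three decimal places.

First analyser (S_y): from |+x⟩, P(|+y⟩) = 1/2.
After stage 1 the state is |+y⟩; P(|+z⟩) = |⟨+z|+y⟩|² = 1/2.
Joint probability = 1/2 × 1/2 = 0.250.

0.250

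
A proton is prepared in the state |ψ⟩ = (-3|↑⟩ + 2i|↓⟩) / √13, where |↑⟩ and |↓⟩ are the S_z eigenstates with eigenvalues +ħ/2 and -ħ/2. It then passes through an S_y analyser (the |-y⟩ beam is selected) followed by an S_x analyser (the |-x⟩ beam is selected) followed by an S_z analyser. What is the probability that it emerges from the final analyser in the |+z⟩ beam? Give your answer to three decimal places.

0.240

First analyser (S_y): P(|-y⟩) = |⟨-y|ψ⟩|² = 25/26.
After stage 1 the state is |-y⟩; P(|-x⟩) = |⟨-x|-y⟩|² = 1/2.
After stage 2 the state is |-x⟩; P(|+z⟩) = |⟨+z|-x⟩|² = 1/2.
Joint probability = 25/26 × 1/2 × 1/2 = 0.240.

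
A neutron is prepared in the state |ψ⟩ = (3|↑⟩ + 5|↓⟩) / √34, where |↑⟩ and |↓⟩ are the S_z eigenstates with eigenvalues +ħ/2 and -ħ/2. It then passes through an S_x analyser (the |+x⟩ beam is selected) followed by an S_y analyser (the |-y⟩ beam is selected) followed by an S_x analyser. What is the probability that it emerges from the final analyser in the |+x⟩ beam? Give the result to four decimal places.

0.2353

First analyser (S_x): P(|+x⟩) = |⟨+x|ψ⟩|² = 64/68.
After stage 1 the state is |+x⟩; P(|-y⟩) = |⟨-y|+x⟩|² = 1/2.
After stage 2 the state is |-y⟩; P(|+x⟩) = |⟨+x|-y⟩|² = 1/2.
Joint probability = 64/68 × 1/2 × 1/2 = 0.2353.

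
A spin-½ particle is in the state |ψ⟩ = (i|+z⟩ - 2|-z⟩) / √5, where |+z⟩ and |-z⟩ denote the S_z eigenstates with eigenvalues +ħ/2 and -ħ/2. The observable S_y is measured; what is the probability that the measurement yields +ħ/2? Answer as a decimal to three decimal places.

0.900

|+y⟩ = (|+z⟩ + i|-z⟩)/√2, so ⟨+y|ψ⟩ = (3i) / (√2·√5).
P = |3i|² / 10 = 9/10.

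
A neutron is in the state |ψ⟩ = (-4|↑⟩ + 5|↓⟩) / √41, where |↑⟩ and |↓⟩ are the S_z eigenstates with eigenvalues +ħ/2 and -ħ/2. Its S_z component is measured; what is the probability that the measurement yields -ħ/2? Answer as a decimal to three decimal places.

0.610

The -ħ/2 outcome corresponds to |↓⟩. Its amplitude in |ψ⟩ is 5/√41.
P = |5|² / 41 = 25/41.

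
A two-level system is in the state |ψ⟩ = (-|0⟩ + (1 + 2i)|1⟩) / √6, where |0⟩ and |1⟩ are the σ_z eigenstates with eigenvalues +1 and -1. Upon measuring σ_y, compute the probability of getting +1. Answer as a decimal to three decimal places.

|+y⟩ = (|0⟩ + i|1⟩)/√2, so ⟨+y|ψ⟩ = (1 - i) / (√2·√6).
P = |1 - i|² / 12 = 2/12.

0.167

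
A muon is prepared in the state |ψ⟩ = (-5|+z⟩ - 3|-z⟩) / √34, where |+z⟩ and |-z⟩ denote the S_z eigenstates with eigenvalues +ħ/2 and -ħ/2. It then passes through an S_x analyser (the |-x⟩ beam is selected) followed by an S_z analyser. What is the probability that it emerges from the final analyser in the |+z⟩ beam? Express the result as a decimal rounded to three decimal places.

0.029

First analyser (S_x): P(|-x⟩) = |⟨-x|ψ⟩|² = 4/68.
After stage 1 the state is |-x⟩; P(|+z⟩) = |⟨+z|-x⟩|² = 1/2.
Joint probability = 4/68 × 1/2 = 0.029.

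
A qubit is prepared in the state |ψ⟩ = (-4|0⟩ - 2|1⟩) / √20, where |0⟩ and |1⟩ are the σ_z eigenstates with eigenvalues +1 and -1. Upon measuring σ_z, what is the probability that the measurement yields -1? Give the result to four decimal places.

The -1 outcome corresponds to |1⟩. Its amplitude in |ψ⟩ is -2/√20.
P = |-2|² / 20 = 4/20.

0.2000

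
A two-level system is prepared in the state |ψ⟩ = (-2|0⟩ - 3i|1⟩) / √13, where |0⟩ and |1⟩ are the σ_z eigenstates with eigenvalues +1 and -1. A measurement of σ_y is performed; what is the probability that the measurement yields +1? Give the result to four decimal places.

0.9615

|+y⟩ = (|0⟩ + i|1⟩)/√2, so ⟨+y|ψ⟩ = (-5) / (√2·√13).
P = |-5|² / 26 = 25/26.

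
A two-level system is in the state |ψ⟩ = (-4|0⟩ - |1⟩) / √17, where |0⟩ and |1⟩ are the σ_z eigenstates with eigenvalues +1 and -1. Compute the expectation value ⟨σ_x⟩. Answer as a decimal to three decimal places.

0.471

⟨σ_x⟩ = 2 Re(a* b)/(|a|²+|b|²) with a = -4, b = -1.
a* b = 4, so ⟨σ_x⟩ = 8/17.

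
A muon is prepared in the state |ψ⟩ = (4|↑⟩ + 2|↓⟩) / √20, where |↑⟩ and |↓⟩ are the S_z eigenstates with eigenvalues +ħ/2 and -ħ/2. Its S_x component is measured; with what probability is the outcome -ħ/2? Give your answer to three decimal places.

0.100

|-x⟩ = (|↑⟩ - |↓⟩)/√2, so ⟨-x|ψ⟩ = (2) / (√2·√20).
P = |2|² / 40 = 4/40.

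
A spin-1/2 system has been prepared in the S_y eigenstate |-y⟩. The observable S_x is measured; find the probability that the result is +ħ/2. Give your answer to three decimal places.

In the S_z basis, |-y⟩ = (|+z⟩ - i|-z⟩)/√2 and |+x⟩ = (|+z⟩ + |-z⟩)/√2.
|⟨+x|-y⟩|² = 1/2.

0.500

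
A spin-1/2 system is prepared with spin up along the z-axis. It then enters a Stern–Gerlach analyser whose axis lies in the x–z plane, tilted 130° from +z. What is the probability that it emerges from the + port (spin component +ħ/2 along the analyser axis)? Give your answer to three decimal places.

For spin-½, the probability of finding spin-up along an axis at angle θ to the initial spin direction is cos²(θ/2); spin-down is sin²(θ/2).
θ = 130°, so P = cos²(65°) ≈ 0.179.

0.179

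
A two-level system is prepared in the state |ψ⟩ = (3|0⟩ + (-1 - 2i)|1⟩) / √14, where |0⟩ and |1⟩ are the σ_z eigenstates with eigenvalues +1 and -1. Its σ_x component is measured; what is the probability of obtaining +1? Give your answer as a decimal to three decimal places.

0.286

|+x⟩ = (|0⟩ + |1⟩)/√2, so ⟨+x|ψ⟩ = (2 - 2i) / (√2·√14).
P = |2 - 2i|² / 28 = 8/28.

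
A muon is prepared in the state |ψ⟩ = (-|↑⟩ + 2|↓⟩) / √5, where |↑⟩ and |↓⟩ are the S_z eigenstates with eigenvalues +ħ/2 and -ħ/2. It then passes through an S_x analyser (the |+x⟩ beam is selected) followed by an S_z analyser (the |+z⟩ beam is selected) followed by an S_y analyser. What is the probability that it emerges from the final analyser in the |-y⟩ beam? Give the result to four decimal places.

0.0250

First analyser (S_x): P(|+x⟩) = |⟨+x|ψ⟩|² = 1/10.
After stage 1 the state is |+x⟩; P(|+z⟩) = |⟨+z|+x⟩|² = 1/2.
After stage 2 the state is |+z⟩; P(|-y⟩) = |⟨-y|+z⟩|² = 1/2.
Joint probability = 1/10 × 1/2 × 1/2 = 0.0250.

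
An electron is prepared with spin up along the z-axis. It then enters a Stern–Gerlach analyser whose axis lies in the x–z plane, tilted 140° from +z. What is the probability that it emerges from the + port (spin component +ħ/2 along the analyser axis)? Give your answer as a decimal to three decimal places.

0.117

For spin-½, the probability of finding spin-up along an axis at angle θ to the initial spin direction is cos²(θ/2); spin-down is sin²(θ/2).
θ = 140°, so P = cos²(70°) ≈ 0.117.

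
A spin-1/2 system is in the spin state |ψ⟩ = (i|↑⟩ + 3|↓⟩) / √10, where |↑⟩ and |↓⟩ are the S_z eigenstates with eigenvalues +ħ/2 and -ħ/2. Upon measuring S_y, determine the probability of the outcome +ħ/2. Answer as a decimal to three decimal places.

|+y⟩ = (|↑⟩ + i|↓⟩)/√2, so ⟨+y|ψ⟩ = (-2i) / (√2·√10).
P = |-2i|² / 20 = 4/20.

0.200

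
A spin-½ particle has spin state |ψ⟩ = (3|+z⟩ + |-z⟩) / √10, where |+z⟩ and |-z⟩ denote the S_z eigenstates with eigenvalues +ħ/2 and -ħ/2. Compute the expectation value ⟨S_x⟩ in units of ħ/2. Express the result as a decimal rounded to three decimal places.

0.600

⟨σ_x⟩ = 2 Re(a* b)/(|a|²+|b|²) with a = 3, b = 1.
a* b = 3, so ⟨σ_x⟩ = 6/10.
⟨S_x⟩ = (ħ/2)·⟨σ_x⟩.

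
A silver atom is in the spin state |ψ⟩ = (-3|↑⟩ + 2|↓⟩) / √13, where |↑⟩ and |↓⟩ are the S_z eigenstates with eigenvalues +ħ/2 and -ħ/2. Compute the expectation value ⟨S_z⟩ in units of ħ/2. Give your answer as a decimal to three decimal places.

⟨σ_z⟩ = |a|² - |b|² divided by |a|²+|b|², with a, b the |↑⟩, |↓⟩ amplitudes.
= (9 - 4)/13 = 5/13.
⟨S_z⟩ = (ħ/2)·⟨σ_z⟩.

0.385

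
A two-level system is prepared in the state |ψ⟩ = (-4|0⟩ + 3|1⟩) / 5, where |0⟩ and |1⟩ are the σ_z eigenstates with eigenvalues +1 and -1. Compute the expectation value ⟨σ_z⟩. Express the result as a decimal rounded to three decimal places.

⟨σ_z⟩ = |a|² - |b|² divided by |a|²+|b|², with a, b the |0⟩, |1⟩ amplitudes.
= (16 - 9)/25 = 7/25.

0.280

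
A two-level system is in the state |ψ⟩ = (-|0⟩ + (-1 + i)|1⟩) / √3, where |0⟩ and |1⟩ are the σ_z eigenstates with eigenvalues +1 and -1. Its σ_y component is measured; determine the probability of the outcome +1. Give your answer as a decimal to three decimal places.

|+y⟩ = (|0⟩ + i|1⟩)/√2, so ⟨+y|ψ⟩ = (i) / (√2·√3).
P = |i|² / 6 = 1/6.

0.167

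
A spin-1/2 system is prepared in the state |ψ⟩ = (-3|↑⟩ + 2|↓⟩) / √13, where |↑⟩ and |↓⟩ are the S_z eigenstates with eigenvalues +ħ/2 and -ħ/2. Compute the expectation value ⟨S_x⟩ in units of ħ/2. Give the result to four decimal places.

-0.9231

⟨σ_x⟩ = 2 Re(a* b)/(|a|²+|b|²) with a = -3, b = 2.
a* b = -6, so ⟨σ_x⟩ = -12/13.
⟨S_x⟩ = (ħ/2)·⟨σ_x⟩.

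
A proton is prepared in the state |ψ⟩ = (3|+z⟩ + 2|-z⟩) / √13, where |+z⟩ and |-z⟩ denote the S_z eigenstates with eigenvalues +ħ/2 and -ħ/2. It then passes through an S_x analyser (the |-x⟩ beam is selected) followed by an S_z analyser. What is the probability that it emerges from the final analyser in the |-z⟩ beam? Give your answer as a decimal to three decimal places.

First analyser (S_x): P(|-x⟩) = |⟨-x|ψ⟩|² = 1/26.
After stage 1 the state is |-x⟩; P(|-z⟩) = |⟨-z|-x⟩|² = 1/2.
Joint probability = 1/26 × 1/2 = 0.019.

0.019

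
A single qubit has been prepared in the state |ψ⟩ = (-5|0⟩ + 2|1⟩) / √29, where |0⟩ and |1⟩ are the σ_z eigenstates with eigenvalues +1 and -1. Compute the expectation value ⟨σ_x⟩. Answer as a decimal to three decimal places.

-0.690

⟨σ_x⟩ = 2 Re(a* b)/(|a|²+|b|²) with a = -5, b = 2.
a* b = -10, so ⟨σ_x⟩ = -20/29.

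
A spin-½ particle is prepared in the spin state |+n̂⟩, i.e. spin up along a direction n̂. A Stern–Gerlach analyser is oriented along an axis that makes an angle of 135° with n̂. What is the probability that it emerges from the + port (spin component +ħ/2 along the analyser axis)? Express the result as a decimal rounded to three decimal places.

For spin-½, the probability of finding spin-up along an axis at angle θ to the initial spin direction is cos²(θ/2); spin-down is sin²(θ/2).
θ = 135°, so P = cos²(67.5°) ≈ 0.146.

0.146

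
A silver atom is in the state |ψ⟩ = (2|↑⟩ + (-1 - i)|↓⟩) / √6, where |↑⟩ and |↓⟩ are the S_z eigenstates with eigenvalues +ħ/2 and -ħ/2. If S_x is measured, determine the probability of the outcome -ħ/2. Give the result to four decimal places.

0.8333

|-x⟩ = (|↑⟩ - |↓⟩)/√2, so ⟨-x|ψ⟩ = (3 + i) / (√2·√6).
P = |3 + i|² / 12 = 10/12.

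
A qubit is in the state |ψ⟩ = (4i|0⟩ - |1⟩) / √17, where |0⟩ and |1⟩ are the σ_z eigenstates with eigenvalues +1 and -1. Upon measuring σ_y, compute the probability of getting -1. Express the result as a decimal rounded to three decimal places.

0.265

|-y⟩ = (|0⟩ - i|1⟩)/√2, so ⟨-y|ψ⟩ = (3i) / (√2·√17).
P = |3i|² / 34 = 9/34.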